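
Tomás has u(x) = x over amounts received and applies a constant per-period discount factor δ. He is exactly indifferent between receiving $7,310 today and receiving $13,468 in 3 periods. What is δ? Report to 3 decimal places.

The payoff in 3 periods is discounted by δ^3, so u(7310) = δ^3·u(13468) and δ^3 = u(7310)/u(13468).
With u(x) = x: δ^3 = 7310/13468 = 0.54277.
So δ = 0.54277^(1/3) ≈ 0.816.

δ ≈ 0.816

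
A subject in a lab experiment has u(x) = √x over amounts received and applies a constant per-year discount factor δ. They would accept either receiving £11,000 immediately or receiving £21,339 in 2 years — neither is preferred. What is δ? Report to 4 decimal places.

The payoff in 2 years is discounted by δ^2, so u(11000) = δ^2·u(21339) and δ^2 = u(11000)/u(21339).
Since u(x) = √x, δ^2 = √(11000/21339) = 0.71797.
Taking the square root: δ = 0.71797^(1/2) ≈ 0.8473.

δ ≈ 0.8473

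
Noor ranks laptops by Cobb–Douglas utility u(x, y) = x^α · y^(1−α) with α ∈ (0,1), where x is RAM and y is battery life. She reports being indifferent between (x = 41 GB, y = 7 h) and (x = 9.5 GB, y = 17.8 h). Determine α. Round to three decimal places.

Indifference: 41^α · 7^(1−α) = 9.5^α · 17.8^(1−α).
(41/9.5)^α = (17.8/7)^(1−α); take logs: α·ln(41/9.5) = (1−α)·ln(17.8/7), i.e. α·1.462280 = (1−α)·0.933288.
So α/(1−α) = (0.933288)/(1.462280) = 0.638242, and α = 0.638242/1.638242 ≈ 0.390.

α ≈ 0.390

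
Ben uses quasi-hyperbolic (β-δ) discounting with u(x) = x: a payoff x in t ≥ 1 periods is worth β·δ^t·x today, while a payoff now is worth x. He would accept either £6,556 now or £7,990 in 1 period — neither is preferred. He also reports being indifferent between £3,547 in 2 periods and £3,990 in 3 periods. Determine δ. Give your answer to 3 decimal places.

The second indifference involves only future payoffs, so β cancels: β·δ^2·3547 = β·δ^3·3990, giving δ = 3547/3990 = 0.88897.

δ ≈ 0.889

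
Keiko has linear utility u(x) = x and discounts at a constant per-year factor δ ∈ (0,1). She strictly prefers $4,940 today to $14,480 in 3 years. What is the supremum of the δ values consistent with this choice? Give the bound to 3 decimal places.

δ < 0.699

Comparing present values: 4940 > δ^3·14480.
Dividing by 14480: δ^3 < 0.34116. Both sides are positive, so the cube root keeps the direction.
δ < (4940/14480)^(1/3) ≈ 0.699.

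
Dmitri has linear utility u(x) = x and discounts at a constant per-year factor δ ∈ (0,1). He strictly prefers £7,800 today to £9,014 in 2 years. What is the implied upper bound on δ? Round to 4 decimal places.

The preference means 7800 > δ^2·9014.
Dividing by 9014: δ^2 < 0.86532. Both sides are positive, so the square root keeps the direction.
δ < (7800/9014)^(1/2) ≈ 0.9302.

δ < 0.9302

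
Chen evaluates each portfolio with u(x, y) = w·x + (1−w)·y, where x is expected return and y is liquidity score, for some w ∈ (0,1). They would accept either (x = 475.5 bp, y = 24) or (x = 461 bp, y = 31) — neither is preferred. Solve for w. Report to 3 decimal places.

w = 0.326

Equating utilities: w·475.5 + (1−w)·24 = w·461 + (1−w)·31.
w·(475.5−461) = (1−w)·(31−24), i.e. w·14.5 = (1−w)·7.
So w/(1−w) = 7/14.5 = 0.4828, giving w = 7/(14.5+7) = 0.326.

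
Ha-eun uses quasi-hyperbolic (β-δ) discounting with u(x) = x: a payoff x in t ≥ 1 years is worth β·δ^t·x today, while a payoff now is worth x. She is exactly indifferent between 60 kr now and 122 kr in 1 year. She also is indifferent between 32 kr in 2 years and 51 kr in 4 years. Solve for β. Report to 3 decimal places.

From the later pair, β·δ^2·32 = β·δ^4·51; dividing through, δ^2 = 32/51 = 0.62745, so δ = 0.79212.
The first indifference: 60 = β·δ·122, so β = 60/(δ·122) = 60/(0.79212·122) ≈ 0.621.

β ≈ 0.621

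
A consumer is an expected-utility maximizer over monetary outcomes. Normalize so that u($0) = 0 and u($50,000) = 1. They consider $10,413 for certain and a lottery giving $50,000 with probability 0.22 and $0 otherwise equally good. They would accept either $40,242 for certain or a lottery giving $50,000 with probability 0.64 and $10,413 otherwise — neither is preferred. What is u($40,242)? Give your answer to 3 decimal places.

0.719

The first gamble pins u($10,413): it must equal 0.22·1 + 0.78·0 = 0.22.
The second indifference gives u($40,242) = 0.64·u($50,000) + 0.36·u($10,413) = 0.64·1.00 + 0.36·0.22 = 0.7192.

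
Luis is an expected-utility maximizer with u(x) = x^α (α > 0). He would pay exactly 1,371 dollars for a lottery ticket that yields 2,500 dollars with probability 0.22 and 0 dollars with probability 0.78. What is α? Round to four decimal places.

α ≈ 2.5204

The lottery's expected utility is 0.22·u(2500) + 0.78·u(0) = 0.22·2500^α (since u(0) = 0 for α > 0).
Indifference: 1371^α = 0.22·2500^α, so (1371/2500)^α = 0.22.
Take logs: α = ln 0.22 / ln(1371/2500) ≈ 2.520394.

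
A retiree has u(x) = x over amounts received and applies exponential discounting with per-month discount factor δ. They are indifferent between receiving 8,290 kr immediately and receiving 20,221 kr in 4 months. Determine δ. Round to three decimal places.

δ ≈ 0.800

The payoff in 4 months is discounted by δ^4, so u(8290) = δ^4·u(20221) and δ^4 = u(8290)/u(20221).
With u(x) = x: δ^4 = 8290/20221 = 0.40997.
Hence δ = (0.40997)^(1/4) = 0.80018.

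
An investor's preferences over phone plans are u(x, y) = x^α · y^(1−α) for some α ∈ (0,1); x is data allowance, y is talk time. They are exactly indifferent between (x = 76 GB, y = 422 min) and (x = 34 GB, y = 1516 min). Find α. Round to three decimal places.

Set the two utilities equal: 76^α·422^(1−α) = 34^α·1516^(1−α).
Rearrange to (76/34)^α = (1516/422)^(1−α) and take logs: α·0.804373 = (1−α)·1.278825.
So α/(1−α) = (1.278825)/(0.804373) = 1.589841, and α = 1.589841/2.589841 ≈ 0.614.

α ≈ 0.614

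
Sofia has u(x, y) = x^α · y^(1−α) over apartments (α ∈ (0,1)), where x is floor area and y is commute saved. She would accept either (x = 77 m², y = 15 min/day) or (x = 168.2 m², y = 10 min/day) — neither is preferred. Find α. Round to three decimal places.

α ≈ 0.342

Set the two utilities equal: 77^α·15^(1−α) = 168.2^α·10^(1−α).
Rearrange to (77/168.2)^α = (10/15)^(1−α) and take logs: α·-0.781348 = (1−α)·-0.405465.
With A = -0.781348 and B = -0.405465: α·A = (1−α)·B, so α = B/(A+B) = -0.405465/-1.186813 ≈ 0.342.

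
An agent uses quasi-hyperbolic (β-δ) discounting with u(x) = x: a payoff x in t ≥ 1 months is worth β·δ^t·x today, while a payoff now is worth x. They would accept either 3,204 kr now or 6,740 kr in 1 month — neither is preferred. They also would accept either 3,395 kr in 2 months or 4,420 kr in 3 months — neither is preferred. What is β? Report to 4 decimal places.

β ≈ 0.6189

The second indifference involves only future payoffs, so β cancels: β·δ^2·3395 = β·δ^3·4420, giving δ = 3395/4420 = 0.76810.
Substituting δ into 3204 = β·δ·6740: β = 3204/(5176.991) ≈ 0.6189.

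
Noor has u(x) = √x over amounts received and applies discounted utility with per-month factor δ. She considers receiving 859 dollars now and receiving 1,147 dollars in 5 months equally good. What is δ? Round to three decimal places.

δ ≈ 0.972

Indifference means u(859) = δ^5 · u(1147), so δ^5 = u(859)/u(1147).
Since u(x) = √x, δ^5 = √(859/1147) = 0.86540.
So δ = 0.86540^(1/5) ≈ 0.972.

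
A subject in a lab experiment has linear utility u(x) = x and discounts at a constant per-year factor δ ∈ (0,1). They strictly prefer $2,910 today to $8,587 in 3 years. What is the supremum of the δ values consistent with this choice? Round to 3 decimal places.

Comparing present values: 2910 > δ^3·8587.
So δ^3 < 2910/8587 = 0.33888; taking the cube root of both positive sides preserves the inequality.
δ < (2910/8587)^(1/3) ≈ 0.697.

δ < 0.697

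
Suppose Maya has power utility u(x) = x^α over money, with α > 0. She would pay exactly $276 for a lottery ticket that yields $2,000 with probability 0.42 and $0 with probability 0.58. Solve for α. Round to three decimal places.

α ≈ 0.438

Since u(0) = 0, the lottery's EU is 0.42·2000^α.
Setting u(276) equal to that: 276^α = 0.42·2000^α ⇒ (276/2000)^α = 0.42.
Taking logs: α·ln(276/2000) = ln(0.42), so α = -0.867501 / -1.980502 ≈ 0.438.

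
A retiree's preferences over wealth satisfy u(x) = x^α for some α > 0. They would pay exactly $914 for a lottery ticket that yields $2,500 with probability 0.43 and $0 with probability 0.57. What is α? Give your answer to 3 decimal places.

α ≈ 0.839

The lottery's expected utility is 0.43·u(2500) + 0.57·u(0) = 0.43·2500^α (since u(0) = 0 for α > 0).
Setting u(914) equal to that: 914^α = 0.43·2500^α ⇒ (914/2500)^α = 0.43.
α = ln(0.43) / ln(914/2500) = -0.843970/-1.006215 ≈ 0.839.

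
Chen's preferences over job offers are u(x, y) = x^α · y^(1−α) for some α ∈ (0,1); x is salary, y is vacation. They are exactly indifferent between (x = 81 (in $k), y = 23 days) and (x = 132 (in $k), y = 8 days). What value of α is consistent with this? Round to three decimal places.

α ≈ 0.684

The Cobb–Douglas utilities coincide, so 81^α·23^(1−α) = 132^α·8^(1−α).
Taking logs: α·ln 81 + (1−α)·ln 23 = α·ln 132 + (1−α)·ln 8, i.e. α·-0.488353 = (1−α)·-1.056053.
With A = -0.488353 and B = -1.056053: α·A = (1−α)·B, so α = B/(A+B) = -1.056053/-1.544406 ≈ 0.684.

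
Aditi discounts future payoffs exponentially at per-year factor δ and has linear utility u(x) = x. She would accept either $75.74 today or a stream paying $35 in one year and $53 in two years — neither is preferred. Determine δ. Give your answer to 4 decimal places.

The stream is worth 35δ + 53δ² today, so 35δ + 53δ² = 75.74.
Rearranged: 53δ² + 35δ − 75.74 = 0.
The positive root is δ = [−35 + √(35² + 4·53·75.74)] / (2·53) = (−35 + 131.461)/106 ≈ 0.9100.

δ ≈ 0.9100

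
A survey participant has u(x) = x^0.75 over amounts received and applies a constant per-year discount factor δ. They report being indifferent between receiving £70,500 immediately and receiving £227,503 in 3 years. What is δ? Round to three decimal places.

δ ≈ 0.746

Indifference means u(70500) = δ^3 · u(227503), so δ^3 = u(70500)/u(227503).
With u(x) = x^0.75: δ^3 = 70500^0.75/227503^0.75 = (70500/227503)^0.75 = 0.41534.
So δ = 0.41534^(1/3) ≈ 0.746.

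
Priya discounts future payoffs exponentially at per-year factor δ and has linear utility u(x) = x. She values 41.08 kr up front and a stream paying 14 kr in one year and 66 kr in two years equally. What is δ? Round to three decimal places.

δ ≈ 0.690

Equating present values: 41.08 = 14δ + 66δ².
That is, 66δ² + 14δ − 41.08 = 0, a quadratic in δ.
By the quadratic formula (taking the positive root), δ = (−14 + √11041.12) / 132 ≈ 0.690.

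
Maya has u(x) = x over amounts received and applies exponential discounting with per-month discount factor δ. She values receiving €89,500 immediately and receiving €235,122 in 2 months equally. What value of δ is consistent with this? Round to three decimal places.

δ ≈ 0.617

Equating discounted utilities: u(89500) = δ^2·u(235122) ⇒ δ^2 = u(89500)/u(235122).
With u(x) = x: δ^2 = 89500/235122 = 0.38065.
Hence δ = (0.38065)^(1/2) = 0.61697.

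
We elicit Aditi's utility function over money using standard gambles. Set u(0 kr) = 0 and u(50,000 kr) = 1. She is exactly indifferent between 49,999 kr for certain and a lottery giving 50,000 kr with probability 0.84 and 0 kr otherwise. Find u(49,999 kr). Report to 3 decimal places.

The indifference gives u(49,999 kr) = 0.84·u(50,000 kr) + 0.16·u(0 kr) = 0.84·1 + 0.16·0 = 0.84.

0.840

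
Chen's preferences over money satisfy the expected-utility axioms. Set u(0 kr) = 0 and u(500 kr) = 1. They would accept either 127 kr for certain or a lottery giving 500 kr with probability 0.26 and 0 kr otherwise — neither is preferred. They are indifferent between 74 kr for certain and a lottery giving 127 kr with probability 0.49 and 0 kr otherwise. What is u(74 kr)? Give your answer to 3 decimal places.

The first gamble pins u(127 kr): it must equal 0.26·1 + 0.74·0 = 0.26.
The second indifference gives u(74 kr) = 0.49·u(127 kr) + 0.51·u(0 kr) = 0.49·0.26 + 0.51·0.00 = 0.1274.

0.127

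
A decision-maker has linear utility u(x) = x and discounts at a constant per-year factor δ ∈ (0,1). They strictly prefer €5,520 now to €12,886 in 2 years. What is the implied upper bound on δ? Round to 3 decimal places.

The preference means 5520 > δ^2·12886.
Hence δ^2 < 5520/12886 = 0.42837, and x ↦ x^(1/2) is increasing on (0,∞).
δ < (5520/12886)^(1/2) ≈ 0.655.

δ < 0.655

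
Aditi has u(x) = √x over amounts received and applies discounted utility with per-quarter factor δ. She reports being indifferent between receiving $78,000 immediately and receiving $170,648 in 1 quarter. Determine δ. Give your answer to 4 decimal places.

δ ≈ 0.6761

The payoff in 1 quarter is discounted by δ, so u(78000) = δ·u(170648) and δ = u(78000)/u(170648).
Since u(x) = √x, δ = √(78000/170648) = 0.67608.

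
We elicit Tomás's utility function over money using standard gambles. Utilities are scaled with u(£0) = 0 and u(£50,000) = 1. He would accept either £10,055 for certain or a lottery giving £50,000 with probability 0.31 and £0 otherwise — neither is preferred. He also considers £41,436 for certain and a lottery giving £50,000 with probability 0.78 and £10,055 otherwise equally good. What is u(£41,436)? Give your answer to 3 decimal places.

First, u(£10,055) = 0.31·u(£50,000) + 0.69·u(£0) = 0.31.
Chaining: u(£41,436) = 0.78·1.00 + 0.22·0.31 = 0.8482.

0.848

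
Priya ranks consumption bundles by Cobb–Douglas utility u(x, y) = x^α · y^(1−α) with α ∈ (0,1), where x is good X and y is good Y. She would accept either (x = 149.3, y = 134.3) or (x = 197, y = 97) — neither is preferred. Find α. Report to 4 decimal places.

The Cobb–Douglas utilities coincide, so 149.3^α·134.3^(1−α) = 197^α·97^(1−α).
Taking logs: α·ln 149.3 + (1−α)·ln 134.3 = α·ln 197 + (1−α)·ln 97, i.e. α·-0.2772460 = (1−α)·-0.3253651.
Thus α·(-0.6026111) = -0.3253651, so α = -0.3253651/-0.6026111 ≈ 0.5399.

α ≈ 0.5399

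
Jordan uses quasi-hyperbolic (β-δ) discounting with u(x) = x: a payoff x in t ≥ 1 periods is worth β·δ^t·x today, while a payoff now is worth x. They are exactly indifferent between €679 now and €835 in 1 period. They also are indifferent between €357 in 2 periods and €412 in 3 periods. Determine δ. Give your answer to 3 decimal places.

The second indifference involves only future payoffs, so β cancels: β·δ^2·357 = β·δ^3·412, giving δ = 357/412 = 0.86650.

δ ≈ 0.867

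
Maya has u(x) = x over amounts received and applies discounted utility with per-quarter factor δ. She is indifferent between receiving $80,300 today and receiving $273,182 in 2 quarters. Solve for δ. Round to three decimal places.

δ ≈ 0.542

Indifference means u(80300) = δ^2 · u(273182), so δ^2 = u(80300)/u(273182).
With u(x) = x: δ^2 = 80300/273182 = 0.29394.
Hence δ = (0.29394)^(1/2) = 0.54217.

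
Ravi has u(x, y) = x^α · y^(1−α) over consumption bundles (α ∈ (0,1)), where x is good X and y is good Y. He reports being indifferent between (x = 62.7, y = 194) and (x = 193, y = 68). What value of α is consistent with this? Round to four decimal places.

Set the two utilities equal: 62.7^α·194^(1−α) = 193^α·68^(1−α).
(62.7/193)^α = (68/194)^(1−α); take logs: α·ln(62.7/193) = (1−α)·ln(68/194), i.e. α·-1.1243287 = (1−α)·-1.0483505.
So α/(1−α) = (-1.0483505)/(-1.1243287) = 0.9324235, and α = 0.9324235/1.9324235 ≈ 0.4825.

α ≈ 0.4825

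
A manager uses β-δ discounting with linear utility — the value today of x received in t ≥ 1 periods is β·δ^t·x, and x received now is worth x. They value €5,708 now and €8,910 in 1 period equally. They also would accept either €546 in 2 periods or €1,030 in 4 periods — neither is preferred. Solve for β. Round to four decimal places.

β ≈ 0.8799

Both payoffs in the second observation are in the future, so β drops out: δ^2·546 = δ^4·1030 ⇒ δ^2 = 546/1030 = 0.53010, so δ = 0.72808.
The first indifference: 5708 = β·δ·8910, so β = 5708/(δ·8910) = 5708/(0.72808·8910) ≈ 0.8799.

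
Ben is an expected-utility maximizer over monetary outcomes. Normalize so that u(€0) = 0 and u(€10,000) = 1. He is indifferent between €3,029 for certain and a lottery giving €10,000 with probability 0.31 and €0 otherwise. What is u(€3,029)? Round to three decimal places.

The indifference gives u(€3,029) = 0.31·u(€10,000) + 0.69·u(€0) = 0.31·1 + 0.69·0 = 0.31.

0.310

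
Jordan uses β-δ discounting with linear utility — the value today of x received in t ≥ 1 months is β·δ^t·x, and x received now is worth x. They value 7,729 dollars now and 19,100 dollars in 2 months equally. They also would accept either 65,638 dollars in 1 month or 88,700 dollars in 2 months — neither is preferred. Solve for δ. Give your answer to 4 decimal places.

δ ≈ 0.7400

From the later pair, β·δ^1·65638 = β·δ^2·88700; dividing through, δ = 65638/88700 = 0.74000.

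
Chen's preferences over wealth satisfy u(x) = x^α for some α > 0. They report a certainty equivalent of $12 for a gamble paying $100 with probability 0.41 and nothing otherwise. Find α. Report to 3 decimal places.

Since u(0) = 0, the lottery's EU is 0.41·100^α.
Setting u(12) equal to that: 12^α = 0.41·100^α ⇒ (12/100)^α = 0.41.
Taking logs: α·ln(12/100) = ln(0.41), so α = -0.891598 / -2.120264 ≈ 0.421.

α ≈ 0.421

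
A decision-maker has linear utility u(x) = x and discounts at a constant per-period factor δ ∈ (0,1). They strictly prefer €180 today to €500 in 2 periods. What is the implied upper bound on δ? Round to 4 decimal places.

Under u(x) = x this choice says 180 > δ^2·500.
Dividing by 500: δ^2 < 0.36000. Both sides are positive, so the square root keeps the direction.
δ < 0.36000^(1/2) = 0.6000.

δ < 0.6000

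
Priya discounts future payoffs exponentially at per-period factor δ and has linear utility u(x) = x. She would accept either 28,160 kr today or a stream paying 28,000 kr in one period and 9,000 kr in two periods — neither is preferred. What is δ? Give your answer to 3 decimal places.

Present value of the stream is 28000·δ + 9000·δ². Indifference gives 28000δ + 9000δ² = 28160.
Rearranged: 9000δ² + 28000δ − 28160 = 0.
The positive root is δ = [−28000 + √(28000² + 4·9000·28160)] / (2·9000) = (−28000 + 42400.000)/18000 ≈ 0.800.

δ ≈ 0.800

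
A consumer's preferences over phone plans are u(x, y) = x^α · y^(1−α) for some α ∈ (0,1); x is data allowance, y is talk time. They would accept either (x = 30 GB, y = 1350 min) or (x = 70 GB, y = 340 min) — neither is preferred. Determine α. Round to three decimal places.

α ≈ 0.619

Indifference: 30^α · 1350^(1−α) = 70^α · 340^(1−α).
Rearrange to (30/70)^α = (340/1350)^(1−α) and take logs: α·-0.847298 = (1−α)·-1.378914.
Thus α·(-2.226212) = -1.378914, so α = -1.378914/-2.226212 ≈ 0.619.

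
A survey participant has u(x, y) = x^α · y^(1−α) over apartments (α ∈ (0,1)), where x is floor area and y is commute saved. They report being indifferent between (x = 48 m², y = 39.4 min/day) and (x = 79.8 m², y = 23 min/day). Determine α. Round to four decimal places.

α ≈ 0.5143

Indifference: 48^α · 39.4^(1−α) = 79.8^α · 23^(1−α).
Taking logs: α·ln 48 + (1−α)·ln 39.4 = α·ln 79.8 + (1−α)·ln 23, i.e. α·-0.5083225 = (1−α)·-0.5382716.
With A = -0.5083225 and B = -0.5382716: α·A = (1−α)·B, so α = B/(A+B) = -0.5382716/-1.0465941 ≈ 0.5143.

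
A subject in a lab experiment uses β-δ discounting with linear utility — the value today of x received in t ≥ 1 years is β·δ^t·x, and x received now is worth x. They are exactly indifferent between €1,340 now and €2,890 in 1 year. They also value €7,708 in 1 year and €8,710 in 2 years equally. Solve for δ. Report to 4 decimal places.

δ ≈ 0.8850

The second indifference involves only future payoffs, so β cancels: β·δ^1·7708 = β·δ^2·8710, giving δ = 7708/8710 = 0.88496.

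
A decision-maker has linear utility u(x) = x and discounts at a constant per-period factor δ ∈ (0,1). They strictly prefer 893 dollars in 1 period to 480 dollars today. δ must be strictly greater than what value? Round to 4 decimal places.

Comparing present values: 480 < δ·893.
So δ > 480/893 = 0.53751.

δ > 0.5375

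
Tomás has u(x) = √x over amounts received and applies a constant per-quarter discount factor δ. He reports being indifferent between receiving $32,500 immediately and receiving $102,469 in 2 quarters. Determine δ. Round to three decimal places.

Indifference means u(32500) = δ^2 · u(102469), so δ^2 = u(32500)/u(102469).
Since u(x) = √x, δ^2 = √(32500/102469) = 0.56318.
So δ = 0.56318^(1/2) ≈ 0.750.

δ ≈ 0.750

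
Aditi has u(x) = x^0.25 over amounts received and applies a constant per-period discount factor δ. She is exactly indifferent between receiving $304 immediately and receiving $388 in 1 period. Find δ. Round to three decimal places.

δ ≈ 0.941

Equating discounted utilities: u(304) = δ·u(388) ⇒ δ = u(304)/u(388).
Since u(x) = x^0.25, δ = (304/388)^0.25 = 0.78351^0.25 = 0.94083.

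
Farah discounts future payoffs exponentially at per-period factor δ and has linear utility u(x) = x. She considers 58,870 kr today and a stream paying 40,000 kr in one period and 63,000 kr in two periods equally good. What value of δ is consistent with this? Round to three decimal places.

δ ≈ 0.700

The stream is worth 40000δ + 63000δ² today, so 40000δ + 63000δ² = 58870.
So 63000δ² + 40000δ − 58870 = 0.
By the quadratic formula (taking the positive root), δ = (−40000 + √16435240000.00) / 126000 ≈ 0.700.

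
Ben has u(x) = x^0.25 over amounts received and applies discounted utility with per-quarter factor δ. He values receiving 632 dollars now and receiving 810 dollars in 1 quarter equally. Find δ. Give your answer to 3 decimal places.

δ ≈ 0.940

Indifference means u(632) = δ · u(810), so δ = u(632)/u(810).
With u(x) = x^0.25: δ = 632^0.25/810^0.25 = (632/810)^0.25 = 0.93985.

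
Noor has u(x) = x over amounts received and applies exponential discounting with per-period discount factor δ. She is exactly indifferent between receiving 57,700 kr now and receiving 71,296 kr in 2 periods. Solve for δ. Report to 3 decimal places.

δ ≈ 0.900

The payoff in 2 periods is discounted by δ^2, so u(57700) = δ^2·u(71296) and δ^2 = u(57700)/u(71296).
With u(x) = x: δ^2 = 57700/71296 = 0.80930.
Taking the square root: δ = 0.80930^(1/2) ≈ 0.900.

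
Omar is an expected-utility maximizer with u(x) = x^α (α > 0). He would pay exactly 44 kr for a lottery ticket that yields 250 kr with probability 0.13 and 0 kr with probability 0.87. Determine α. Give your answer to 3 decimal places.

EU(lottery) = 0.13·250^α + 0.87·0 = 0.13·250^α.
Equating: 44^α = 0.13·250^α, i.e. 0.1760^α = 0.13.
Taking logs: α·ln(44/250) = ln(0.13), so α = -2.040221 / -1.737271 ≈ 1.174.

α ≈ 1.174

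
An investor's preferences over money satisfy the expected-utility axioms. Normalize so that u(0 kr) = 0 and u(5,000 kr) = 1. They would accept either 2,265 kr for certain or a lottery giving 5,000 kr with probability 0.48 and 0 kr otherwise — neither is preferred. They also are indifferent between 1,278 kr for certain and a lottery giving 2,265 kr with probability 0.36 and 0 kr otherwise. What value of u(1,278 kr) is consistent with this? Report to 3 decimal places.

The first gamble pins u(2,265 kr): it must equal 0.48·1 + 0.52·0 = 0.48.
The second indifference gives u(1,278 kr) = 0.36·u(2,265 kr) + 0.64·u(0 kr) = 0.36·0.48 + 0.64·0.00 = 0.1728.

0.173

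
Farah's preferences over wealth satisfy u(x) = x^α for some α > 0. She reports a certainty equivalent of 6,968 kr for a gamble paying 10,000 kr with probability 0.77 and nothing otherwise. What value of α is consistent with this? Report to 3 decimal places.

α ≈ 0.723

EU(lottery) = 0.77·10000^α + 0.23·0 = 0.77·10000^α.
Equating: 6968^α = 0.77·10000^α, i.e. 0.6968^α = 0.77.
α = ln(0.77) / ln(6968/10000) = -0.261365/-0.361257 ≈ 0.723.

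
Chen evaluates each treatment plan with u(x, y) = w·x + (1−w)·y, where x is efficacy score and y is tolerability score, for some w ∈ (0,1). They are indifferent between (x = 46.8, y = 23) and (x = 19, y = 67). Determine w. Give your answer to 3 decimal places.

Equating utilities: w·46.8 + (1−w)·23 = w·19 + (1−w)·67.
w·(46.8−19) = (1−w)·(67−23), i.e. w·27.8 = (1−w)·44.
So w/(1−w) = 44/27.8 = 1.5827, giving w = 44/(27.8+44) = 0.613.

w = 0.613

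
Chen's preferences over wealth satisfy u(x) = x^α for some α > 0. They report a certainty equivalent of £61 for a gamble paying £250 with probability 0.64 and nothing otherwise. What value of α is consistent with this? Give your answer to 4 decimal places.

The lottery's expected utility is 0.64·u(250) + 0.36·u(0) = 0.64·250^α (since u(0) = 0 for α > 0).
Equating: 61^α = 0.64·250^α, i.e. 0.2440^α = 0.64.
Taking logs: α·ln(61/250) = ln(0.64), so α = -0.4462871 / -1.4105871 ≈ 0.3164.

α ≈ 0.3164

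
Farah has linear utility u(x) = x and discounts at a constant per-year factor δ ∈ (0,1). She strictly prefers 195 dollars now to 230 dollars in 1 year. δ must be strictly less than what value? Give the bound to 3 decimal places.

Comparing present values: 195 > δ·230.
Dividing through by 230 gives δ < 0.84783.

δ < 0.848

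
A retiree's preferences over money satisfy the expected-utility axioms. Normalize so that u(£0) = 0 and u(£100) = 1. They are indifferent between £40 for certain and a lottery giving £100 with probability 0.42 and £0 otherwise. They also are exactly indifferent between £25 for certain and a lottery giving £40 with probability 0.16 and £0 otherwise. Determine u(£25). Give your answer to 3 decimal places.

First, u(£40) = 0.42·u(£100) + 0.58·u(£0) = 0.42.
The second indifference gives u(£25) = 0.16·u(£40) + 0.84·u(£0) = 0.16·0.42 + 0.84·0.00 = 0.0672.

0.067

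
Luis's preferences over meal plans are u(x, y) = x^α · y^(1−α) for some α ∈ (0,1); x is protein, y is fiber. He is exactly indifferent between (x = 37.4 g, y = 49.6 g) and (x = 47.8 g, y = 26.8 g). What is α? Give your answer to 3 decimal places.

α ≈ 0.715

Indifference: 37.4^α · 49.6^(1−α) = 47.8^α · 26.8^(1−α).
(37.4/47.8)^α = (26.8/49.6)^(1−α); take logs: α·ln(37.4/47.8) = (1−α)·ln(26.8/49.6), i.e. α·-0.245355 = (1−α)·-0.615589.
With A = -0.245355 and B = -0.615589: α·A = (1−α)·B, so α = B/(A+B) = -0.615589/-0.860944 ≈ 0.715.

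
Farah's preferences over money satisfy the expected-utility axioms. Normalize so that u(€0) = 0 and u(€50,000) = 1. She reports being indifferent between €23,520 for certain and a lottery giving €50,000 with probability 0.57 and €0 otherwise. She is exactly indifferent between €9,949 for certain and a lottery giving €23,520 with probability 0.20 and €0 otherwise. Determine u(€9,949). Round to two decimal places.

From the first indifference, u(€23,520) = 0.57·u(€50,000) + 0.43·u(€0) = 0.57·1 + 0.43·0 = 0.57.
Then u(€9,949) = 0.20·u(€23,520) + 0.80·u(€0) = 0.20·0.57 + 0.80·0.00 = 0.1140.

0.11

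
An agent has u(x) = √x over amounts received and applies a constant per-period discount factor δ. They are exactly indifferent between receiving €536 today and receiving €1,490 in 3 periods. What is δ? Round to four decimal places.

The payoff in 3 periods is discounted by δ^3, so u(536) = δ^3·u(1490) and δ^3 = u(536)/u(1490).
With u(x) = √x: δ^3 = √536/√1490 = √(536/1490) = 0.59978.
Hence δ = (0.59978)^(1/3) = 0.843328.

δ ≈ 0.8433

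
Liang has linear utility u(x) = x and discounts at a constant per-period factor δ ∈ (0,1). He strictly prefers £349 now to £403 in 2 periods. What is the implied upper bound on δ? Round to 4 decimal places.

δ < 0.9306

The preference means 349 > δ^2·403.
Dividing by 403: δ^2 < 0.86600. Both sides are positive, so the square root keeps the direction.
δ < 0.86600^(1/2) = 0.9306.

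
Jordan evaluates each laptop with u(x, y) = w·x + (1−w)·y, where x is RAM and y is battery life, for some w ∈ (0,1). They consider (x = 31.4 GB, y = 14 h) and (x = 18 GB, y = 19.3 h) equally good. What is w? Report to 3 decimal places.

u(31.4,14) = u(18,19.3) means w·31.4 + (1−w)·14 = w·18 + (1−w)·19.3.
Rearranging, 13.4·w − 5.3·(1−w) = 0.
So w/(1−w) = 5.3/13.4 = 0.3955, giving w = 5.3/(13.4+5.3) = 0.283.

w = 0.283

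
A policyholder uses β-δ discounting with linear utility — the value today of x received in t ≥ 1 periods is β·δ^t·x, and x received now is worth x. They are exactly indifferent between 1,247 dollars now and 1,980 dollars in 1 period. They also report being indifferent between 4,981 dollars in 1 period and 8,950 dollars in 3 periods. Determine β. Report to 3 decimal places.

The second indifference involves only future payoffs, so β cancels: β·δ^1·4981 = β·δ^3·8950, giving δ^2 = 4981/8950 = 0.55654, so δ = 0.74601.
The first indifference: 1247 = β·δ·1980, so β = 1247/(δ·1980) = 1247/(0.74601·1980) ≈ 0.844.

β ≈ 0.844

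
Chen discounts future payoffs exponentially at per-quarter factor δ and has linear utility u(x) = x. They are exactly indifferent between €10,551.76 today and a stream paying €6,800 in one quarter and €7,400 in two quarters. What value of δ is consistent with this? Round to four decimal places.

The stream is worth 6800δ + 7400δ² today, so 6800δ + 7400δ² = 10551.76.
Rearranged: 7400δ² + 6800δ − 10551.76 = 0.
The positive root is δ = [−6800 + √(6800² + 4·7400·10551.76)] / (2·7400) = (−6800 + 18936.000)/14800 ≈ 0.8200.

δ ≈ 0.8200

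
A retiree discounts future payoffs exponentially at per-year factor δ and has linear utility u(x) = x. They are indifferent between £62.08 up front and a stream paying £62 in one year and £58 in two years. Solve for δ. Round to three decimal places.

Equating present values: 62.08 = 62δ + 58δ².
Rearranged: 58δ² + 62δ − 62.08 = 0.
The positive root is δ = [−62 + √(62² + 4·58·62.08)] / (2·58) = (−62 + 135.080)/116 ≈ 0.630.

δ ≈ 0.630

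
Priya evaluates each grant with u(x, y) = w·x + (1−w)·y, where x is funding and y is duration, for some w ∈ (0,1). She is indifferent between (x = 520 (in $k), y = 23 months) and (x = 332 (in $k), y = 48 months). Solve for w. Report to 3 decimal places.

Indifference: w·520 + (1−w)·23 = w·332 + (1−w)·48.
Rearranging, 188·w − 25·(1−w) = 0.
So w/(1−w) = 25/188 = 0.1330, giving w = 25/(188+25) = 0.117.

w = 0.117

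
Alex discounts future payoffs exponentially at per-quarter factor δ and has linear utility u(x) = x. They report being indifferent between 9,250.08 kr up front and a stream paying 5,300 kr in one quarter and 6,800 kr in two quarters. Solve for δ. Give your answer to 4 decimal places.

The stream is worth 5300δ + 6800δ² today, so 5300δ + 6800δ² = 9250.08.
Rearranged: 6800δ² + 5300δ − 9250.08 = 0.
δ = (−5300 + √(5300² + 4·6800·9250.08)) / (2·6800) = (−5300 + √279692176.00) / 13600 ≈ 0.8400.

δ ≈ 0.8400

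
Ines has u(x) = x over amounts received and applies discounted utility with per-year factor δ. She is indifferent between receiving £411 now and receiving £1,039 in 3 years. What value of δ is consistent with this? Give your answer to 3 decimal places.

δ ≈ 0.734

The payoff in 3 years is discounted by δ^3, so u(411) = δ^3·u(1039) and δ^3 = u(411)/u(1039).
With u(x) = x: δ^3 = 411/1039 = 0.39557.
So δ = 0.39557^(1/3) ≈ 0.734.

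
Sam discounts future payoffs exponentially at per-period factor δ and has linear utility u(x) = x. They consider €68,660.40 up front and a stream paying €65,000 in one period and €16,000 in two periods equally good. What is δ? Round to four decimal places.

The stream is worth 65000δ + 16000δ² today, so 65000δ + 16000δ² = 68660.40.
Rearranged: 16000δ² + 65000δ − 68660.40 = 0.
By the quadratic formula (taking the positive root), δ = (−65000 + √8619265600.00) / 32000 ≈ 0.8700.

δ ≈ 0.8700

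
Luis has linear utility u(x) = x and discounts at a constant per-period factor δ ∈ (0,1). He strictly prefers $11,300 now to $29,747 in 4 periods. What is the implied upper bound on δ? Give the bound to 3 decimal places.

Comparing present values: 11300 > δ^4·29747.
Hence δ^4 < 11300/29747 = 0.37987, and x ↦ x^(1/4) is increasing on (0,∞).
δ < 0.37987^(1/4) = 0.785.

δ < 0.785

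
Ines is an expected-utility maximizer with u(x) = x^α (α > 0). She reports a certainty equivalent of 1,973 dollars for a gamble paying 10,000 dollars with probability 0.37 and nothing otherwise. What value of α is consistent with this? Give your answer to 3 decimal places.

α ≈ 0.613

EU(lottery) = 0.37·10000^α + 0.63·0 = 0.37·10000^α.
Equating: 1973^α = 0.37·10000^α, i.e. 0.1973^α = 0.37.
Taking logs: α·ln(1973/10000) = ln(0.37), so α = -0.994252 / -1.623030 ≈ 0.613.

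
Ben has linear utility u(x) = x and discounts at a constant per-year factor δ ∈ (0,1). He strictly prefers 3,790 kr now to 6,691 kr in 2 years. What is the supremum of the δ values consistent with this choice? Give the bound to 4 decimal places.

δ < 0.7526

Comparing present values: 3790 > δ^2·6691.
Dividing by 6691: δ^2 < 0.56643. Both sides are positive, so the square root keeps the direction.
δ < 0.56643^(1/2) = 0.7526.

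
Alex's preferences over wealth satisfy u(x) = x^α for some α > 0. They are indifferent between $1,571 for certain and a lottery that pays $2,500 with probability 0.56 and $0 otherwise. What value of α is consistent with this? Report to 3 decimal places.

The lottery's expected utility is 0.56·u(2500) + 0.44·u(0) = 0.56·2500^α (since u(0) = 0 for α > 0).
Indifference: 1571^α = 0.56·2500^α, so (1571/2500)^α = 0.56.
α = ln(0.56) / ln(1571/2500) = -0.579818/-0.464578 ≈ 1.248.

α ≈ 1.248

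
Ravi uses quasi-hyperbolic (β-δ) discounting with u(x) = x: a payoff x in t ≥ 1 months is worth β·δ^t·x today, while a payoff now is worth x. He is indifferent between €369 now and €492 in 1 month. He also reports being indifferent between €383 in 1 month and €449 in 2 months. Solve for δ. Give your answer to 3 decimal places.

The second indifference involves only future payoffs, so β cancels: β·δ^1·383 = β·δ^2·449, giving δ = 383/449 = 0.85301.

δ ≈ 0.853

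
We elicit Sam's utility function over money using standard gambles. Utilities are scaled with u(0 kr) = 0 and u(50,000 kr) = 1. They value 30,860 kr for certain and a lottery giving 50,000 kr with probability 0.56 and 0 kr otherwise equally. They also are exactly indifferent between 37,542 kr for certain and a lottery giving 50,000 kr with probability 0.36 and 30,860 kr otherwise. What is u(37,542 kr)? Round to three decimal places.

0.718

The first gamble pins u(30,860 kr): it must equal 0.56·1 + 0.44·0 = 0.56.
The second indifference gives u(37,542 kr) = 0.36·u(50,000 kr) + 0.64·u(30,860 kr) = 0.36·1.00 + 0.64·0.56 = 0.7184.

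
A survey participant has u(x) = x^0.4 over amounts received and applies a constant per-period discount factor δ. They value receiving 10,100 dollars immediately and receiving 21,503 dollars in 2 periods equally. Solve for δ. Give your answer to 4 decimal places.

The payoff in 2 periods is discounted by δ^2, so u(10100) = δ^2·u(21503) and δ^2 = u(10100)/u(21503).
With u(x) = x^0.4: δ^2 = 10100^0.4/21503^0.4 = (10100/21503)^0.4 = 0.73914.
Taking the square root: δ = 0.73914^(1/2) ≈ 0.8597.

δ ≈ 0.8597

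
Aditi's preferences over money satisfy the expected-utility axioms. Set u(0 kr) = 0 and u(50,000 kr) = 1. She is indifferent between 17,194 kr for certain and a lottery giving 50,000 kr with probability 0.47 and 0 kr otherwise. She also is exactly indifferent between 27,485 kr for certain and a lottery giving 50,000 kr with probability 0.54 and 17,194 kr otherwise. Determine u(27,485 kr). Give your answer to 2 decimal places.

0.76

First, u(17,194 kr) = 0.47·u(50,000 kr) + 0.53·u(0 kr) = 0.47.
The second indifference gives u(27,485 kr) = 0.54·u(50,000 kr) + 0.46·u(17,194 kr) = 0.54·1.00 + 0.46·0.47 = 0.7562.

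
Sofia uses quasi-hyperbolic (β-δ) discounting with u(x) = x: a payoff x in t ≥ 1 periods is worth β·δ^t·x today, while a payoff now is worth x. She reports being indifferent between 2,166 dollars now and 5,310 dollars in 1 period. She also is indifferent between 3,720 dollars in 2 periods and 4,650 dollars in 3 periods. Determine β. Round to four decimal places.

The second indifference involves only future payoffs, so β cancels: β·δ^2·3720 = β·δ^3·4650, giving δ = 3720/4650 = 0.80000.
The first indifference: 2166 = β·δ·5310, so β = 2166/(δ·5310) = 2166/(0.80000·5310) ≈ 0.5099.

β ≈ 0.5099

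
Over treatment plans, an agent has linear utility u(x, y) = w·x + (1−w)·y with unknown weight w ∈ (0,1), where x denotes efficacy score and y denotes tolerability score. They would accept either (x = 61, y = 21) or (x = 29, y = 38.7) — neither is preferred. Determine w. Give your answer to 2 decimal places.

Equating utilities: w·61 + (1−w)·21 = w·29 + (1−w)·38.7.
Collecting terms: w·32 = (1−w)·17.7.
So w/(1−w) = 17.7/32 = 0.5531, giving w = 17.7/(32+17.7) = 0.36.

w = 0.36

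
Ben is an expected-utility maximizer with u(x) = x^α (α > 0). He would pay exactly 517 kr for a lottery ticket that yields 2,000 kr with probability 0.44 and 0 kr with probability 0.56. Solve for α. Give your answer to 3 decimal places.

The lottery's expected utility is 0.44·u(2000) + 0.56·u(0) = 0.44·2000^α (since u(0) = 0 for α > 0).
Indifference: 517^α = 0.44·2000^α, so (517/2000)^α = 0.44.
Take logs: α = ln 0.44 / ln(517/2000) ≈ 0.60685.

α ≈ 0.607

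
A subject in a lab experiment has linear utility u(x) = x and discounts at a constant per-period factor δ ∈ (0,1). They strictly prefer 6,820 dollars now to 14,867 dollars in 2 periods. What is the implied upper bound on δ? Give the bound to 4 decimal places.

Comparing present values: 6820 > δ^2·14867.
Dividing by 14867: δ^2 < 0.45873. Both sides are positive, so the square root keeps the direction.
δ < 0.45873^(1/2) = 0.6773.

δ < 0.6773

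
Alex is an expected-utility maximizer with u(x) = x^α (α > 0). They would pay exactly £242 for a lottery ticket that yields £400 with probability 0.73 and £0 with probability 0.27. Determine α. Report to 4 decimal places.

Since u(0) = 0, the lottery's EU is 0.73·400^α.
Equating: 242^α = 0.73·400^α, i.e. 0.6050^α = 0.73.
Taking logs: α·ln(242/400) = ln(0.73), so α = -0.3147107 / -0.5025268 ≈ 0.6263.

α ≈ 0.6263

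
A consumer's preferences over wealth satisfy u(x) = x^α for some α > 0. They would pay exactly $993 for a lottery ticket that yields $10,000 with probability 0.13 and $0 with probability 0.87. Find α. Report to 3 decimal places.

α ≈ 0.883

EU(lottery) = 0.13·10000^α + 0.87·0 = 0.13·10000^α.
Setting u(993) equal to that: 993^α = 0.13·10000^α ⇒ (993/10000)^α = 0.13.
Taking logs: α·ln(993/10000) = ln(0.13), so α = -2.040221 / -2.309610 ≈ 0.883.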